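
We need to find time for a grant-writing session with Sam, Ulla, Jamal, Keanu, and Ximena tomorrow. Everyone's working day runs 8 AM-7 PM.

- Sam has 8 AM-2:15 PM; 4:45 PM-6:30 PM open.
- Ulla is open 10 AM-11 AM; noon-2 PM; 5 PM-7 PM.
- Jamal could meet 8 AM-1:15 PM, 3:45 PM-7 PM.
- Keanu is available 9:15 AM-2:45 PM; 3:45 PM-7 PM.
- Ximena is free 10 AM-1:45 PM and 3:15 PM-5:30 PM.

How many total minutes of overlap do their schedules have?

165

Sam ∩ Ulla: 10:00-11:00, 12:00-14:00, 17:00-18:30.
Sam ∩ Ulla ∩ Jamal: 10:00-11:00, 12:00-13:15, 17:00-18:30.
Sam ∩ Ulla ∩ Jamal ∩ Keanu: 10:00-11:00, 12:00-13:15, 17:00-18:30.
Sam ∩ Ulla ∩ Jamal ∩ Keanu ∩ Ximena: 10:00-11:00, 12:00-13:15, 17:00-17:30.
Summing the common windows: 60 + 75 + 30 = 165 minutes.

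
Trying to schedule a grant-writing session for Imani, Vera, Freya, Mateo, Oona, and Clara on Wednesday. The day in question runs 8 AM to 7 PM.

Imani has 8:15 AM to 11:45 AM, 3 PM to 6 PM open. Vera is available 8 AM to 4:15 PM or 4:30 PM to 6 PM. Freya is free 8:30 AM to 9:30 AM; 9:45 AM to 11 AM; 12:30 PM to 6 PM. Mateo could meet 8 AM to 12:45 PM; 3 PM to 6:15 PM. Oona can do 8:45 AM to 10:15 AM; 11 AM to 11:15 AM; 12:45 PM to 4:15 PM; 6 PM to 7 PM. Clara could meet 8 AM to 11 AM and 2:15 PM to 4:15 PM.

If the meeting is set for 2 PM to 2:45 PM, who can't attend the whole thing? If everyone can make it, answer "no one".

Clara, Imani, Mateo

Imani: not fully free for 14:00-14:45. Vera: free for 14:00-14:45. Freya: free for 14:00-14:45. Mateo: not fully free for 14:00-14:45. Oona: free for 14:00-14:45. Clara: not fully free for 14:00-14:45.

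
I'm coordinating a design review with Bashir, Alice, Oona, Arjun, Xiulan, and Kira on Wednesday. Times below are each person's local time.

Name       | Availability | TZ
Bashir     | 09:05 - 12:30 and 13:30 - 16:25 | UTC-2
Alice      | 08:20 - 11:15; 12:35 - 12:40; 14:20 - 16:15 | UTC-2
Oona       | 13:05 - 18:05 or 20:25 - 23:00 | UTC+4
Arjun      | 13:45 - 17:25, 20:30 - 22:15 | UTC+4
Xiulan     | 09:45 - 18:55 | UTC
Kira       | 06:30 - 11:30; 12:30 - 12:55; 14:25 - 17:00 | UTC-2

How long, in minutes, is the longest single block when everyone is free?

130

Bashir in UTC: 11:05-14:30, 15:30-18:25 (add 2h to convert from UTC-2).
Alice in UTC: 10:20-13:15, 14:35-14:40, 16:20-18:15 (add 2h to convert from UTC-2).
Oona in UTC: 09:05-14:05, 16:25-19:00 (subtract 4h to convert from UTC+4).
Arjun in UTC: 09:45-13:25, 16:30-18:15 (subtract 4h to convert from UTC+4).
Xiulan in UTC: 09:45-18:55.
Kira in UTC: 08:30-13:30, 14:30-14:55, 16:25-19:00 (add 2h to convert from UTC-2).
Bashir ∩ Alice: 11:05-13:15, 16:20-18:15.
Bashir ∩ Alice ∩ Oona: 11:05-13:15, 16:25-18:15.
Bashir ∩ Alice ∩ Oona ∩ Arjun: 11:05-13:15, 16:30-18:15.
Bashir ∩ Alice ∩ Oona ∩ Arjun ∩ Xiulan: 11:05-13:15, 16:30-18:15.
Bashir ∩ Alice ∩ Oona ∩ Arjun ∩ Xiulan ∩ Kira: 11:05-13:15, 16:30-18:15.
So the common availability across everyone is 11:05-13:15, 16:30-18:15.
The longest is 11:05-13:15 at 130 minutes.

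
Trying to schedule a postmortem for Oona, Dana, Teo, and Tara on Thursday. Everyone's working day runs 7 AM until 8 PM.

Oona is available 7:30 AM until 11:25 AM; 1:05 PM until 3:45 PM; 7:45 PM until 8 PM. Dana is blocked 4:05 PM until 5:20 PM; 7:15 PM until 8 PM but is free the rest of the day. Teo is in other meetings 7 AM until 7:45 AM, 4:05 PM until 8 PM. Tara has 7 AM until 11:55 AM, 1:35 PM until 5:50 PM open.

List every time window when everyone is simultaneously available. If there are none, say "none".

Oona free: 07:30-11:25, 13:05-15:45, 19:45-20:00.
Dana free: 07:00-16:05, 17:20-19:15 (invert busy blocks within the working day).
Teo free: 07:45-16:05 (invert busy blocks within the working day).
Tara free: 07:00-11:55, 13:35-17:50.
Oona ∩ Dana: 07:30-11:25, 13:05-15:45.
Oona ∩ Dana ∩ Teo: 07:45-11:25, 13:05-15:45.
Oona ∩ Dana ∩ Teo ∩ Tara: 07:45-11:25, 13:35-15:45.
So the common availability across everyone is 07:45-11:25, 13:35-15:45.

07:45-11:25, 13:35-15:45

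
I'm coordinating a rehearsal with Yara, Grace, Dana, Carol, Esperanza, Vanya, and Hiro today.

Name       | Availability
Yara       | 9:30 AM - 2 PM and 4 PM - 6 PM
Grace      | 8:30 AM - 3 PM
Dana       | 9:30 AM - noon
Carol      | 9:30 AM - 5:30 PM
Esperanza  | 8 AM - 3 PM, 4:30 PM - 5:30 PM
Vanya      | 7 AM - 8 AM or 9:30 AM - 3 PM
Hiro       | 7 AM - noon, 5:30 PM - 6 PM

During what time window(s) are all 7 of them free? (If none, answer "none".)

09:30-12:00

Yara ∩ Grace: 09:30-14:00.
Yara ∩ Grace ∩ Dana: 09:30-12:00.
Yara ∩ Grace ∩ Dana ∩ Carol: 09:30-12:00.
Yara ∩ Grace ∩ Dana ∩ Carol ∩ Esperanza: 09:30-12:00.
Yara ∩ Grace ∩ Dana ∩ Carol ∩ Esperanza ∩ Vanya: 09:30-12:00.
Yara ∩ Grace ∩ Dana ∩ Carol ∩ Esperanza ∩ Vanya ∩ Hiro: 09:30-12:00.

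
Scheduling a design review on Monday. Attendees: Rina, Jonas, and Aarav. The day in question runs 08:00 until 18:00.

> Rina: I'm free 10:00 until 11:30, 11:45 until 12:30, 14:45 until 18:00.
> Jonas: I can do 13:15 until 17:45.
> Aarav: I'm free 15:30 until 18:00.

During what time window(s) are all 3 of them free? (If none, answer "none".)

15:30-17:45

Rina ∩ Jonas: 14:45-17:45.
Rina ∩ Jonas ∩ Aarav: 15:30-17:45.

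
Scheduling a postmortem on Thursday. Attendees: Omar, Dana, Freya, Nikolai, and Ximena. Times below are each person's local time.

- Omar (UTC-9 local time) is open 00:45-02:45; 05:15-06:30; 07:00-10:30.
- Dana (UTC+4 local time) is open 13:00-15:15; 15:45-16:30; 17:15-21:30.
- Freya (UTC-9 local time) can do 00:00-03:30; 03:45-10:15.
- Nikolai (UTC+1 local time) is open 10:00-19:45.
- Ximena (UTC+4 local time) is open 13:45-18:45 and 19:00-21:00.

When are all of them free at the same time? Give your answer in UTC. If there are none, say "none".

Omar in UTC: 09:45-11:45, 14:15-15:30, 16:00-19:30 (add 9h to convert from UTC-9).
Dana in UTC: 09:00-11:15, 11:45-12:30, 13:15-17:30 (subtract 4h to convert from UTC+4).
Freya in UTC: 09:00-12:30, 12:45-19:15 (add 9h to convert from UTC-9).
Nikolai in UTC: 09:00-18:45 (subtract 1h to convert from UTC+1).
Ximena in UTC: 09:45-14:45, 15:00-17:00 (subtract 4h to convert from UTC+4).
Omar ∩ Dana: 09:45-11:15, 14:15-15:30, 16:00-17:30.
Omar ∩ Dana ∩ Freya: 09:45-11:15, 14:15-15:30, 16:00-17:30.
Omar ∩ Dana ∩ Freya ∩ Nikolai: 09:45-11:15, 14:15-15:30, 16:00-17:30.
Omar ∩ Dana ∩ Freya ∩ Nikolai ∩ Ximena: 09:45-11:15, 14:15-14:45, 15:00-15:30, 16:00-17:00.

09:45-11:15, 14:15-14:45, 15:00-15:30, 16:00-17:00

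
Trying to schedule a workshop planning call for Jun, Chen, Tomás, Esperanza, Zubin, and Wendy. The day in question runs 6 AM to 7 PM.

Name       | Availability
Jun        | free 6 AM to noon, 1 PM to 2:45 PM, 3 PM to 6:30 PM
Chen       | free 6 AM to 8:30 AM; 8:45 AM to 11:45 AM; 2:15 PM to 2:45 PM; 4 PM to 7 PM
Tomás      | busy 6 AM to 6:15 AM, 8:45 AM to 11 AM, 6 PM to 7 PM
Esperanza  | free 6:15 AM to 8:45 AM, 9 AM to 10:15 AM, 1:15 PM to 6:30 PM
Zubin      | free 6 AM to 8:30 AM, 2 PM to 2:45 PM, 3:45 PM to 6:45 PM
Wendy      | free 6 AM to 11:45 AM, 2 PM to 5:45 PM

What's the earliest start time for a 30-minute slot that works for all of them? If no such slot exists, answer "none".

Jun free: 06:00-12:00, 13:00-14:45, 15:00-18:30.
Chen free: 06:00-08:30, 08:45-11:45, 14:15-14:45, 16:00-19:00.
Tomás free: 06:15-08:45, 11:00-18:00 (invert busy blocks within the working day).
Esperanza free: 06:15-08:45, 09:00-10:15, 13:15-18:30.
Zubin free: 06:00-08:30, 14:00-14:45, 15:45-18:45.
Wendy free: 06:00-11:45, 14:00-17:45.
Jun ∩ Chen: 06:00-08:30, 08:45-11:45, 14:15-14:45, 16:00-18:30.
Jun ∩ Chen ∩ Tomás: 06:15-08:30, 11:00-11:45, 14:15-14:45, 16:00-18:00.
Jun ∩ Chen ∩ Tomás ∩ Esperanza: 06:15-08:30, 14:15-14:45, 16:00-18:00.
Jun ∩ Chen ∩ Tomás ∩ Esperanza ∩ Zubin: 06:15-08:30, 14:15-14:45, 16:00-18:00.
Jun ∩ Chen ∩ Tomás ∩ Esperanza ∩ Zubin ∩ Wendy: 06:15-08:30, 14:15-14:45, 16:00-17:45.
The first common window of at least 30 minutes is 06:15-08:30, so the earliest start is 06:15.

06:15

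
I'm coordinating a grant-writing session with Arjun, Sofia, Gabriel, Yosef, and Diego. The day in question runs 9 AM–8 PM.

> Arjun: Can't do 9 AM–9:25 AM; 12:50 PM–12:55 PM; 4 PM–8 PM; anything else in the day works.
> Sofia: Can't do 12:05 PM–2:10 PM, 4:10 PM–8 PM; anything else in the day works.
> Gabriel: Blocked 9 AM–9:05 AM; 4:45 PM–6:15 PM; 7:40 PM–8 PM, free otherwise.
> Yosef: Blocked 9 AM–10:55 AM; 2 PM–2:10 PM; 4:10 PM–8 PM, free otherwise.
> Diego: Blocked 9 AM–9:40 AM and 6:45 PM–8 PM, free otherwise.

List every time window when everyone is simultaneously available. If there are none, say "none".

Arjun free: 09:25-12:50, 12:55-16:00 (invert busy blocks within the working day).
Sofia free: 09:00-12:05, 14:10-16:10 (invert busy blocks within the working day).
Gabriel free: 09:05-16:45, 18:15-19:40 (invert busy blocks within the working day).
Yosef free: 10:55-14:00, 14:10-16:10 (invert busy blocks within the working day).
Diego free: 09:40-18:45 (invert busy blocks within the working day).
Arjun ∩ Sofia: 09:25-12:05, 14:10-16:00.
Arjun ∩ Sofia ∩ Gabriel: 09:25-12:05, 14:10-16:00.
Arjun ∩ Sofia ∩ Gabriel ∩ Yosef: 10:55-12:05, 14:10-16:00.
Arjun ∩ Sofia ∩ Gabriel ∩ Yosef ∩ Diego: 10:55-12:05, 14:10-16:00.

10:55-12:05, 14:10-16:00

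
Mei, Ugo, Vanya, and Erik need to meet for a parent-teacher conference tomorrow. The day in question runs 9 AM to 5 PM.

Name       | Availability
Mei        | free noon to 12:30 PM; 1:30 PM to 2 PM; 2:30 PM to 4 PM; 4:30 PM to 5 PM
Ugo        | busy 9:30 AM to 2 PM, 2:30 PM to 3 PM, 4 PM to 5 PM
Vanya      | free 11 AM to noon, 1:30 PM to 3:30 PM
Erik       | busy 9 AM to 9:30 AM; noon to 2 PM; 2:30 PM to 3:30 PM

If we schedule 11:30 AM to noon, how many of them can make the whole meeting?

2

Mei free: 12:00-12:30, 13:30-14:00, 14:30-16:00, 16:30-17:00.
Ugo free: 09:00-09:30, 14:00-14:30, 15:00-16:00 (invert busy blocks within the working day).
Vanya free: 11:00-12:00, 13:30-15:30.
Erik free: 09:30-12:00, 14:00-14:30, 15:30-17:00 (invert busy blocks within the working day).
Vanya and Erik can make the full 11:30-12:00 slot — that's 2.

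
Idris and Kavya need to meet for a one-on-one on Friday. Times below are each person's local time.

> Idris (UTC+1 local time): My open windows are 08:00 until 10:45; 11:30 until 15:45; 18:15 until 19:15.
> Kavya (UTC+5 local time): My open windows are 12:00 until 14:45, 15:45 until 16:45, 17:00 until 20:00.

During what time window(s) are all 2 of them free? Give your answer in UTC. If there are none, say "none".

07:00-09:45, 10:45-11:45, 12:00-14:45

Idris in UTC: 07:00-09:45, 10:30-14:45, 17:15-18:15 (subtract 1h to convert from UTC+1).
Kavya in UTC: 07:00-09:45, 10:45-11:45, 12:00-15:00 (subtract 5h to convert from UTC+5).
Idris ∩ Kavya: 07:00-09:45, 10:45-11:45, 12:00-14:45.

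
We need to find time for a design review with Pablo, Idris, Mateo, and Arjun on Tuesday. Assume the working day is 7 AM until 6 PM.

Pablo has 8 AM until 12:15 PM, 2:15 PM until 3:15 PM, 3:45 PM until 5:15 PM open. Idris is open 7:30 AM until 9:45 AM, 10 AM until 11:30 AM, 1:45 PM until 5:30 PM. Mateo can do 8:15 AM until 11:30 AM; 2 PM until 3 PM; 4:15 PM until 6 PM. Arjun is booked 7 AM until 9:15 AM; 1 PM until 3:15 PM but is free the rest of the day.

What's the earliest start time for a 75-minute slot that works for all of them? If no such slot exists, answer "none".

Pablo free: 08:00-12:15, 14:15-15:15, 15:45-17:15.
Idris free: 07:30-09:45, 10:00-11:30, 13:45-17:30.
Mateo free: 08:15-11:30, 14:00-15:00, 16:15-18:00.
Arjun free: 09:15-13:00, 15:15-18:00 (invert busy blocks within the working day).
Pablo ∩ Idris: 08:00-09:45, 10:00-11:30, 14:15-15:15, 15:45-17:15.
Pablo ∩ Idris ∩ Mateo: 08:15-09:45, 10:00-11:30, 14:15-15:00, 16:15-17:15.
Pablo ∩ Idris ∩ Mateo ∩ Arjun: 09:15-09:45, 10:00-11:30, 16:15-17:15.
The first common window of at least 75 minutes is 10:00-11:30, so the earliest start is 10:00.

10:00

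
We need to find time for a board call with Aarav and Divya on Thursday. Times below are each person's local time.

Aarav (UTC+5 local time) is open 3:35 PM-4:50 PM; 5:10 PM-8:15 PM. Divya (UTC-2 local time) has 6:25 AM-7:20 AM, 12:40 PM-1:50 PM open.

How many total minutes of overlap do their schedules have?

Aarav in UTC: 10:35-11:50, 12:10-15:15 (subtract 5h to convert from UTC+5).
Divya in UTC: 08:25-09:20, 14:40-15:50 (add 2h to convert from UTC-2).
Aarav ∩ Divya: 14:40-15:15.
So the common availability across everyone is 14:40-15:15.
That's a single block of 35 minutes.

35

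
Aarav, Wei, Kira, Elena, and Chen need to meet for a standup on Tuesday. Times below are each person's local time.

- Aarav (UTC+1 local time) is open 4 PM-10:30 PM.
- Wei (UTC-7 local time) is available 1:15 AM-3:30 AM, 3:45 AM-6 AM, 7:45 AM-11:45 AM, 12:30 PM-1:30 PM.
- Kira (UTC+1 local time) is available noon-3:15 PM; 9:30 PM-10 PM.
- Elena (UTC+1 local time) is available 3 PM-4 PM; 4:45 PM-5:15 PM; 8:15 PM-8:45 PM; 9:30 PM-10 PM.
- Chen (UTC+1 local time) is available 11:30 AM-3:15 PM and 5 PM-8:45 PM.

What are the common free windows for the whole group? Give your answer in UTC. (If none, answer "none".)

none

Aarav in UTC: 15:00-21:30 (subtract 1h to convert from UTC+1).
Wei in UTC: 08:15-10:30, 10:45-13:00, 14:45-18:45, 19:30-20:30 (add 7h to convert from UTC-7).
Kira in UTC: 11:00-14:15, 20:30-21:00 (subtract 1h to convert from UTC+1).
Elena in UTC: 14:00-15:00, 15:45-16:15, 19:15-19:45, 20:30-21:00 (subtract 1h to convert from UTC+1).
Chen in UTC: 10:30-14:15, 16:00-19:45 (subtract 1h to convert from UTC+1).
Aarav ∩ Wei: 15:00-18:45, 19:30-20:30.
Aarav ∩ Wei ∩ Kira: ∅.
Aarav ∩ Wei ∩ Kira ∩ Elena: ∅.
Aarav ∩ Wei ∩ Kira ∩ Elena ∩ Chen: ∅.
There is no time when everyone is free.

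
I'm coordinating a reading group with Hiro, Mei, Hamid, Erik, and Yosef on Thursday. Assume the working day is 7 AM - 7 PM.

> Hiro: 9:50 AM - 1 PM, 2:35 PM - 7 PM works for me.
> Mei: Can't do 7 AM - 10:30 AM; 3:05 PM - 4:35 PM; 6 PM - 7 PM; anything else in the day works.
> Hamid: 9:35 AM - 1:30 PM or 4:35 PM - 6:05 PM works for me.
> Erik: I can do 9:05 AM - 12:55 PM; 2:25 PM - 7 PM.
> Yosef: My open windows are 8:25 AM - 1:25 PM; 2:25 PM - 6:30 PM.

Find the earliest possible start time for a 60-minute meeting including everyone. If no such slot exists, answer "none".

Hiro free: 09:50-13:00, 14:35-19:00.
Mei free: 10:30-15:05, 16:35-18:00 (invert busy blocks within the working day).
Hamid free: 09:35-13:30, 16:35-18:05.
Erik free: 09:05-12:55, 14:25-19:00.
Yosef free: 08:25-13:25, 14:25-18:30.
Hiro ∩ Mei: 10:30-13:00, 14:35-15:05, 16:35-18:00.
Hiro ∩ Mei ∩ Hamid: 10:30-13:00, 16:35-18:00.
Hiro ∩ Mei ∩ Hamid ∩ Erik: 10:30-12:55, 16:35-18:00.
Hiro ∩ Mei ∩ Hamid ∩ Erik ∩ Yosef: 10:30-12:55, 16:35-18:00.
The first common window of at least 60 minutes is 10:30-12:55, so the earliest start is 10:30.

10:30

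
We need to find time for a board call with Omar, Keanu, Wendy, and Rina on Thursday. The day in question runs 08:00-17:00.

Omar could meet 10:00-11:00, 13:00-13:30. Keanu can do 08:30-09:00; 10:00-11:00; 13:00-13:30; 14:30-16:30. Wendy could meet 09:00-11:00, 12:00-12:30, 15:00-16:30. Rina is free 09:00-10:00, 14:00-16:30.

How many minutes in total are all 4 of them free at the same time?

0

Omar ∩ Keanu: 10:00-11:00, 13:00-13:30.
Omar ∩ Keanu ∩ Wendy: 10:00-11:00.
Omar ∩ Keanu ∩ Wendy ∩ Rina: ∅.
There is no time when everyone is free.
There is no common window, so the total is 0 minutes.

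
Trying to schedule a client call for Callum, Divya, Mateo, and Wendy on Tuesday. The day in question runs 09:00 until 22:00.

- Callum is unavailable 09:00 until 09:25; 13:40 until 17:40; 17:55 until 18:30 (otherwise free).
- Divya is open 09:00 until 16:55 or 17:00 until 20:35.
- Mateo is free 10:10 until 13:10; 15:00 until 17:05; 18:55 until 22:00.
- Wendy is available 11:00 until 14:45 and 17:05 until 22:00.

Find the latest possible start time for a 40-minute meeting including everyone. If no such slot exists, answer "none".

19:55

Callum free: 09:25-13:40, 17:40-17:55, 18:30-22:00 (invert busy blocks within the working day).
Divya free: 09:00-16:55, 17:00-20:35.
Mateo free: 10:10-13:10, 15:00-17:05, 18:55-22:00.
Wendy free: 11:00-14:45, 17:05-22:00.
Callum ∩ Divya: 09:25-13:40, 17:40-17:55, 18:30-20:35.
Callum ∩ Divya ∩ Mateo: 10:10-13:10, 18:55-20:35.
Callum ∩ Divya ∩ Mateo ∩ Wendy: 11:00-13:10, 18:55-20:35.
The last common window of at least 40 minutes is 18:55-20:35; a 40-minute meeting can start as late as 19:55 and still end by 20:35.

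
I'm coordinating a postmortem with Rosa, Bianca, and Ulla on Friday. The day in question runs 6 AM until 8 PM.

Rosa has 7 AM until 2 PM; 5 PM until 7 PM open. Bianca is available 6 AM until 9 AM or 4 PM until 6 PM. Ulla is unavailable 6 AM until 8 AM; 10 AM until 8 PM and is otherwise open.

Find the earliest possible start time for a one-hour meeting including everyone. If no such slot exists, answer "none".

08:00

Rosa free: 07:00-14:00, 17:00-19:00.
Bianca free: 06:00-09:00, 16:00-18:00.
Ulla free: 08:00-10:00 (invert busy blocks within the working day).
Rosa ∩ Bianca: 07:00-09:00, 17:00-18:00.
Rosa ∩ Bianca ∩ Ulla: 08:00-09:00.
The first common window of at least 60 minutes is 08:00-09:00, so the earliest start is 08:00.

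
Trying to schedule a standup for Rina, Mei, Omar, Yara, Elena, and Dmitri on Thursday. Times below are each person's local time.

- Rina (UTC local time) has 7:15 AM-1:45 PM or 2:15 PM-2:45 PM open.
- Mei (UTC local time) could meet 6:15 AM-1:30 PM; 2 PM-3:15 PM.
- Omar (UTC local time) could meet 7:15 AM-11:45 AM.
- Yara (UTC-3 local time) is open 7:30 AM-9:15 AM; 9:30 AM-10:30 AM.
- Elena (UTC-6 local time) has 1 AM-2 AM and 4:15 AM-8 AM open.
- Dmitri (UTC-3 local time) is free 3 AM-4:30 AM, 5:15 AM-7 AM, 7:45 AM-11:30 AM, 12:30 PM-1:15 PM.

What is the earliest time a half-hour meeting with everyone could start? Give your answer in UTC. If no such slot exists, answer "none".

Rina in UTC: 07:15-13:45, 14:15-14:45.
Mei in UTC: 06:15-13:30, 14:00-15:15.
Omar in UTC: 07:15-11:45.
Yara in UTC: 10:30-12:15, 12:30-13:30 (add 3h to convert from UTC-3).
Elena in UTC: 07:00-08:00, 10:15-14:00 (add 6h to convert from UTC-6).
Dmitri in UTC: 06:00-07:30, 08:15-10:00, 10:45-14:30, 15:30-16:15 (add 3h to convert from UTC-3).
Rina ∩ Mei: 07:15-13:30, 14:15-14:45.
Rina ∩ Mei ∩ Omar: 07:15-11:45.
Rina ∩ Mei ∩ Omar ∩ Yara: 10:30-11:45.
Rina ∩ Mei ∩ Omar ∩ Yara ∩ Elena: 10:30-11:45.
Rina ∩ Mei ∩ Omar ∩ Yara ∩ Elena ∩ Dmitri: 10:45-11:45.
The first common window of at least 30 minutes is 10:45-11:45, so the earliest start is 10:45.

10:45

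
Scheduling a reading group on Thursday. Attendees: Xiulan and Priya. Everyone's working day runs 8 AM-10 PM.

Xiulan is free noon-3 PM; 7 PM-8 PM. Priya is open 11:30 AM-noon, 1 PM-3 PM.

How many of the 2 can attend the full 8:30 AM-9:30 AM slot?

nobody can make the full 08:30-09:30 slot — that's 0.

0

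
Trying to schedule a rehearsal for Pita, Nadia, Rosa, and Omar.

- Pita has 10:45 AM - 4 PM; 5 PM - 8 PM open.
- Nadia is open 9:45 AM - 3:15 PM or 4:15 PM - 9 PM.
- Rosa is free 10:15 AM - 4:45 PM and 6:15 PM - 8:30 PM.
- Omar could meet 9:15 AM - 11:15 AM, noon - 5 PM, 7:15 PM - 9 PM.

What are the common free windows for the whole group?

Pita ∩ Nadia: 10:45-15:15, 17:00-20:00.
Pita ∩ Nadia ∩ Rosa: 10:45-15:15, 18:15-20:00.
Pita ∩ Nadia ∩ Rosa ∩ Omar: 10:45-11:15, 12:00-15:15, 19:15-20:00.

10:45-11:15, 12:00-15:15, 19:15-20:00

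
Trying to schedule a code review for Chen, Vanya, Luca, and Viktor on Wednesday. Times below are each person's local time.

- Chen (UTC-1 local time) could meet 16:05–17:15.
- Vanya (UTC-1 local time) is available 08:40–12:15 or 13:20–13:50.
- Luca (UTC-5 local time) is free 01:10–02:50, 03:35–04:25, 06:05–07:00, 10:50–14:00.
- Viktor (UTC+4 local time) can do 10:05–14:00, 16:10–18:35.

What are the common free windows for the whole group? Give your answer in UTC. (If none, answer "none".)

none

Chen in UTC: 17:05-18:15 (add 1h to convert from UTC-1).
Vanya in UTC: 09:40-13:15, 14:20-14:50 (add 1h to convert from UTC-1).
Luca in UTC: 06:10-07:50, 08:35-09:25, 11:05-12:00, 15:50-19:00 (add 5h to convert from UTC-5).
Viktor in UTC: 06:05-10:00, 12:10-14:35 (subtract 4h to convert from UTC+4).
Chen ∩ Vanya: ∅.
Chen ∩ Vanya ∩ Luca: ∅.
Chen ∩ Vanya ∩ Luca ∩ Viktor: ∅.
There is no time when everyone is free.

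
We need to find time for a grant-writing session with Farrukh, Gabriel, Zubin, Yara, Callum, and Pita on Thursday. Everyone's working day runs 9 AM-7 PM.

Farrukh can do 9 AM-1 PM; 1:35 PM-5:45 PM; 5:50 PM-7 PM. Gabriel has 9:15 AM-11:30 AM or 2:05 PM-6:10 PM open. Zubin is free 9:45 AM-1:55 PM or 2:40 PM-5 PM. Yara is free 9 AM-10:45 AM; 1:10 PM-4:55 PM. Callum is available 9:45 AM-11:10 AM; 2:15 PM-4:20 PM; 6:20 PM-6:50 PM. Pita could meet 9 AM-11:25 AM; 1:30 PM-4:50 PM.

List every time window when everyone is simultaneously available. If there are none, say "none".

Farrukh ∩ Gabriel: 09:15-11:30, 14:05-17:45, 17:50-18:10.
Farrukh ∩ Gabriel ∩ Zubin: 09:45-11:30, 14:40-17:00.
Farrukh ∩ Gabriel ∩ Zubin ∩ Yara: 09:45-10:45, 14:40-16:55.
Farrukh ∩ Gabriel ∩ Zubin ∩ Yara ∩ Callum: 09:45-10:45, 14:40-16:20.
Farrukh ∩ Gabriel ∩ Zubin ∩ Yara ∩ Callum ∩ Pita: 09:45-10:45, 14:40-16:20.
So the common availability across everyone is 09:45-10:45, 14:40-16:20.

09:45-10:45, 14:40-16:20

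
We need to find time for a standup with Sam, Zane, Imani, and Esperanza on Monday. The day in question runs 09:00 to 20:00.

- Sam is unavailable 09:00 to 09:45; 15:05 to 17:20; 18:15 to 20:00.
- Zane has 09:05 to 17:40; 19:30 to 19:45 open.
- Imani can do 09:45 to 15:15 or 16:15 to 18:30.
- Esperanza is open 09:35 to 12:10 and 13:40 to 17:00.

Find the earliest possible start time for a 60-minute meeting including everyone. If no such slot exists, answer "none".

09:45

Sam free: 09:45-15:05, 17:20-18:15 (invert busy blocks within the working day).
Zane free: 09:05-17:40, 19:30-19:45.
Imani free: 09:45-15:15, 16:15-18:30.
Esperanza free: 09:35-12:10, 13:40-17:00.
Sam ∩ Zane: 09:45-15:05, 17:20-17:40.
Sam ∩ Zane ∩ Imani: 09:45-15:05, 17:20-17:40.
Sam ∩ Zane ∩ Imani ∩ Esperanza: 09:45-12:10, 13:40-15:05.
So the common availability across everyone is 09:45-12:10, 13:40-15:05.
The first common window of at least 60 minutes is 09:45-12:10, so the earliest start is 09:45.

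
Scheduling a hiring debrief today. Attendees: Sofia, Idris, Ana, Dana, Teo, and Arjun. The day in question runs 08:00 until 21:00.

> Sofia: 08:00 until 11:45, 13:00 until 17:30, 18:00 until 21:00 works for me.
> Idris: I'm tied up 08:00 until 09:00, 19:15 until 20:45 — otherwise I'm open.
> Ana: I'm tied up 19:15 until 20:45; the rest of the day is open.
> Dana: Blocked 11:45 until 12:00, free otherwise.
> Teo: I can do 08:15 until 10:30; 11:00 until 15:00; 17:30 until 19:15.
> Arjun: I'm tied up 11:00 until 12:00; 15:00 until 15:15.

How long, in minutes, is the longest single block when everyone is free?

Sofia free: 08:00-11:45, 13:00-17:30, 18:00-21:00.
Idris free: 09:00-19:15, 20:45-21:00 (invert busy blocks within the working day).
Ana free: 08:00-19:15, 20:45-21:00 (invert busy blocks within the working day).
Dana free: 08:00-11:45, 12:00-21:00 (invert busy blocks within the working day).
Teo free: 08:15-10:30, 11:00-15:00, 17:30-19:15.
Arjun free: 08:00-11:00, 12:00-15:00, 15:15-21:00 (invert busy blocks within the working day).
Sofia ∩ Idris: 09:00-11:45, 13:00-17:30, 18:00-19:15, 20:45-21:00.
Sofia ∩ Idris ∩ Ana: 09:00-11:45, 13:00-17:30, 18:00-19:15, 20:45-21:00.
Sofia ∩ Idris ∩ Ana ∩ Dana: 09:00-11:45, 13:00-17:30, 18:00-19:15, 20:45-21:00.
Sofia ∩ Idris ∩ Ana ∩ Dana ∩ Teo: 09:00-10:30, 11:00-11:45, 13:00-15:00, 18:00-19:15.
Sofia ∩ Idris ∩ Ana ∩ Dana ∩ Teo ∩ Arjun: 09:00-10:30, 13:00-15:00, 18:00-19:15.
The longest is 13:00-15:00 at 120 minutes.

120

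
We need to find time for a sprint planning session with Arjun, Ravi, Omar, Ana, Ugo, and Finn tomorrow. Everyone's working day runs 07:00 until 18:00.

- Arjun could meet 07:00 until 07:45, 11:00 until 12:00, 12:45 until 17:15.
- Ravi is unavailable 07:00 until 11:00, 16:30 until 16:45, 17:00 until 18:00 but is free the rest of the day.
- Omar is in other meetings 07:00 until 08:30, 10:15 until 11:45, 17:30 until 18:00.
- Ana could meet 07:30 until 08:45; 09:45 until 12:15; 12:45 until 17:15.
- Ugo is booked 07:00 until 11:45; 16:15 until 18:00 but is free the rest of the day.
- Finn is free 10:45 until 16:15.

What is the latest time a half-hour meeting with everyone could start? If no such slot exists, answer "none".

15:45

Arjun free: 07:00-07:45, 11:00-12:00, 12:45-17:15.
Ravi free: 11:00-16:30, 16:45-17:00 (invert busy blocks within the working day).
Omar free: 08:30-10:15, 11:45-17:30 (invert busy blocks within the working day).
Ana free: 07:30-08:45, 09:45-12:15, 12:45-17:15.
Ugo free: 11:45-16:15 (invert busy blocks within the working day).
Finn free: 10:45-16:15.
Arjun ∩ Ravi: 11:00-12:00, 12:45-16:30, 16:45-17:00.
Arjun ∩ Ravi ∩ Omar: 11:45-12:00, 12:45-16:30, 16:45-17:00.
Arjun ∩ Ravi ∩ Omar ∩ Ana: 11:45-12:00, 12:45-16:30, 16:45-17:00.
Arjun ∩ Ravi ∩ Omar ∩ Ana ∩ Ugo: 11:45-12:00, 12:45-16:15.
Arjun ∩ Ravi ∩ Omar ∩ Ana ∩ Ugo ∩ Finn: 11:45-12:00, 12:45-16:15.
The last common window of at least 30 minutes is 12:45-16:15; a 30-minute meeting can start as late as 15:45 and still end by 16:15.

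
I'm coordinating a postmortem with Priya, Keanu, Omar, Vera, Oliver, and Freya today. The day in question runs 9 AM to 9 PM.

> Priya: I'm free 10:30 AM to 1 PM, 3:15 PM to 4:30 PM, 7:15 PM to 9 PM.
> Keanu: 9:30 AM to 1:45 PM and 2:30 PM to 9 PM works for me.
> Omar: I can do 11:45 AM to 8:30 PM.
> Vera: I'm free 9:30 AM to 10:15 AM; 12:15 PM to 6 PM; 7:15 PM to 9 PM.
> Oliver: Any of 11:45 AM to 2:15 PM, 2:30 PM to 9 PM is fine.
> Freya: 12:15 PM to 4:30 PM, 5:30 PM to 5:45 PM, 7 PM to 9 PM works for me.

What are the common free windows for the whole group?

Priya ∩ Keanu: 10:30-13:00, 15:15-16:30, 19:15-21:00.
Priya ∩ Keanu ∩ Omar: 11:45-13:00, 15:15-16:30, 19:15-20:30.
Priya ∩ Keanu ∩ Omar ∩ Vera: 12:15-13:00, 15:15-16:30, 19:15-20:30.
Priya ∩ Keanu ∩ Omar ∩ Vera ∩ Oliver: 12:15-13:00, 15:15-16:30, 19:15-20:30.
Priya ∩ Keanu ∩ Omar ∩ Vera ∩ Oliver ∩ Freya: 12:15-13:00, 15:15-16:30, 19:15-20:30.

12:15-13:00, 15:15-16:30, 19:15-20:30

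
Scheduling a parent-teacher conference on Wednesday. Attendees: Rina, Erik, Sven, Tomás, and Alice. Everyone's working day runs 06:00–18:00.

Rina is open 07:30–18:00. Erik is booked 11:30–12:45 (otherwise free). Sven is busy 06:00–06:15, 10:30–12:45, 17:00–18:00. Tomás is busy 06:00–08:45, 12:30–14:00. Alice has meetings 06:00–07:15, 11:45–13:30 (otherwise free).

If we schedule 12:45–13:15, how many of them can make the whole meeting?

3

Rina free: 07:30-18:00.
Erik free: 06:00-11:30, 12:45-18:00 (invert busy blocks within the working day).
Sven free: 06:15-10:30, 12:45-17:00 (invert busy blocks within the working day).
Tomás free: 08:45-12:30, 14:00-18:00 (invert busy blocks within the working day).
Alice free: 07:15-11:45, 13:30-18:00 (invert busy blocks within the working day).
Rina, Erik, and Sven can make the full 12:45-13:15 slot — that's 3.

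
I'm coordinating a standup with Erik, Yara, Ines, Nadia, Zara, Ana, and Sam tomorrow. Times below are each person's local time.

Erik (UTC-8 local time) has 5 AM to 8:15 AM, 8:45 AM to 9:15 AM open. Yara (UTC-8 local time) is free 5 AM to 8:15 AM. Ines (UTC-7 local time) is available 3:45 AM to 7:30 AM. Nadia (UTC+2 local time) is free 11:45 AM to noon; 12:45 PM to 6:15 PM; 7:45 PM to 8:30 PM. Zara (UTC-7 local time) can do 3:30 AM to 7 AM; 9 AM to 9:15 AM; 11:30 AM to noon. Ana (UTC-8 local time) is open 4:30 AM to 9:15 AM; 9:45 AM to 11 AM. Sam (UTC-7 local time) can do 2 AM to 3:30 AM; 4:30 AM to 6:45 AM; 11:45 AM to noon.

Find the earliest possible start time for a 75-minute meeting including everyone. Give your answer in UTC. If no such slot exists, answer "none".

none

Erik in UTC: 13:00-16:15, 16:45-17:15 (add 8h to convert from UTC-8).
Yara in UTC: 13:00-16:15 (add 8h to convert from UTC-8).
Ines in UTC: 10:45-14:30 (add 7h to convert from UTC-7).
Nadia in UTC: 09:45-10:00, 10:45-16:15, 17:45-18:30 (subtract 2h to convert from UTC+2).
Zara in UTC: 10:30-14:00, 16:00-16:15, 18:30-19:00 (add 7h to convert from UTC-7).
Ana in UTC: 12:30-17:15, 17:45-19:00 (add 8h to convert from UTC-8).
Sam in UTC: 09:00-10:30, 11:30-13:45, 18:45-19:00 (add 7h to convert from UTC-7).
Erik ∩ Yara: 13:00-16:15.
Erik ∩ Yara ∩ Ines: 13:00-14:30.
Erik ∩ Yara ∩ Ines ∩ Nadia: 13:00-14:30.
Erik ∩ Yara ∩ Ines ∩ Nadia ∩ Zara: 13:00-14:00.
Erik ∩ Yara ∩ Ines ∩ Nadia ∩ Zara ∩ Ana: 13:00-14:00.
Erik ∩ Yara ∩ Ines ∩ Nadia ∩ Zara ∩ Ana ∩ Sam: 13:00-13:45.
No common window is at least 75 minutes long.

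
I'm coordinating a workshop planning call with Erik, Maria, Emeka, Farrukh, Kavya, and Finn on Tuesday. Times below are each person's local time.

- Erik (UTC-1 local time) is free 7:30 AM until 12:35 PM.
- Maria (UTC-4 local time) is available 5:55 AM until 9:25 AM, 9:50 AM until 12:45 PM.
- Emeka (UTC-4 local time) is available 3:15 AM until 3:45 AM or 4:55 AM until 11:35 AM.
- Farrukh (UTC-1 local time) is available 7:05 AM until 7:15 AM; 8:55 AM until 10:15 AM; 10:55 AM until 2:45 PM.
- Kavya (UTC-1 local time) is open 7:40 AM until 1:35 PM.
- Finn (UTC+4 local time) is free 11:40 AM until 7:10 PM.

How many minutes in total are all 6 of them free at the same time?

170

Erik in UTC: 08:30-13:35 (add 1h to convert from UTC-1).
Maria in UTC: 09:55-13:25, 13:50-16:45 (add 4h to convert from UTC-4).
Emeka in UTC: 07:15-07:45, 08:55-15:35 (add 4h to convert from UTC-4).
Farrukh in UTC: 08:05-08:15, 09:55-11:15, 11:55-15:45 (add 1h to convert from UTC-1).
Kavya in UTC: 08:40-14:35 (add 1h to convert from UTC-1).
Finn in UTC: 07:40-15:10 (subtract 4h to convert from UTC+4).
Erik ∩ Maria: 09:55-13:25.
Erik ∩ Maria ∩ Emeka: 09:55-13:25.
Erik ∩ Maria ∩ Emeka ∩ Farrukh: 09:55-11:15, 11:55-13:25.
Erik ∩ Maria ∩ Emeka ∩ Farrukh ∩ Kavya: 09:55-11:15, 11:55-13:25.
Erik ∩ Maria ∩ Emeka ∩ Farrukh ∩ Kavya ∩ Finn: 09:55-11:15, 11:55-13:25.
Summing the common windows: 80 + 90 = 170 minutes.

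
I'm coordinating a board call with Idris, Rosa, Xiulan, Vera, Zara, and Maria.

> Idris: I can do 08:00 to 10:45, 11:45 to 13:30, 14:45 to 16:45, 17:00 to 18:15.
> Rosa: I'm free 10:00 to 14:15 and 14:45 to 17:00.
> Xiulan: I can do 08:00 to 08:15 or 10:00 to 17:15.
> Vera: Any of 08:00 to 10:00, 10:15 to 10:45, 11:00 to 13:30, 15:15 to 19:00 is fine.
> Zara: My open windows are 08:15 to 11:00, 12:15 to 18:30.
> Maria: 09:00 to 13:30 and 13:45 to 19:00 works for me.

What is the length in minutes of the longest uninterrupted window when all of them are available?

Idris ∩ Rosa: 10:00-10:45, 11:45-13:30, 14:45-16:45.
Idris ∩ Rosa ∩ Xiulan: 10:00-10:45, 11:45-13:30, 14:45-16:45.
Idris ∩ Rosa ∩ Xiulan ∩ Vera: 10:15-10:45, 11:45-13:30, 15:15-16:45.
Idris ∩ Rosa ∩ Xiulan ∩ Vera ∩ Zara: 10:15-10:45, 12:15-13:30, 15:15-16:45.
Idris ∩ Rosa ∩ Xiulan ∩ Vera ∩ Zara ∩ Maria: 10:15-10:45, 12:15-13:30, 15:15-16:45.
The longest is 15:15-16:45 at 90 minutes.

90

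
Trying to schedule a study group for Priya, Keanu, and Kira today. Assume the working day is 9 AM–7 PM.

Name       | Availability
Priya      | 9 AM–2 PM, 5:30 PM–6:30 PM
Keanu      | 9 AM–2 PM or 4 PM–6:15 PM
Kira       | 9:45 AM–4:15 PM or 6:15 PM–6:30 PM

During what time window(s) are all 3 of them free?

09:45-14:00

Priya ∩ Keanu: 09:00-14:00, 17:30-18:15.
Priya ∩ Keanu ∩ Kira: 09:45-14:00.
Those are the intersection windows.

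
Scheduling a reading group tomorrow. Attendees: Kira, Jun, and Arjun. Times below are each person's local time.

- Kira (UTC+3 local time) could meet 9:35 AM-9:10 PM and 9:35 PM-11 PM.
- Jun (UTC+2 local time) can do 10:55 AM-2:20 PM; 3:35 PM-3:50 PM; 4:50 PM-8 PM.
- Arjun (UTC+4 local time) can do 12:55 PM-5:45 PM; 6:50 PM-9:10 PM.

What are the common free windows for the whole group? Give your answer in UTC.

Kira in UTC: 06:35-18:10, 18:35-20:00 (subtract 3h to convert from UTC+3).
Jun in UTC: 08:55-12:20, 13:35-13:50, 14:50-18:00 (subtract 2h to convert from UTC+2).
Arjun in UTC: 08:55-13:45, 14:50-17:10 (subtract 4h to convert from UTC+4).
Kira ∩ Jun: 08:55-12:20, 13:35-13:50, 14:50-18:00.
Kira ∩ Jun ∩ Arjun: 08:55-12:20, 13:35-13:45, 14:50-17:10.

08:55-12:20, 13:35-13:45, 14:50-17:10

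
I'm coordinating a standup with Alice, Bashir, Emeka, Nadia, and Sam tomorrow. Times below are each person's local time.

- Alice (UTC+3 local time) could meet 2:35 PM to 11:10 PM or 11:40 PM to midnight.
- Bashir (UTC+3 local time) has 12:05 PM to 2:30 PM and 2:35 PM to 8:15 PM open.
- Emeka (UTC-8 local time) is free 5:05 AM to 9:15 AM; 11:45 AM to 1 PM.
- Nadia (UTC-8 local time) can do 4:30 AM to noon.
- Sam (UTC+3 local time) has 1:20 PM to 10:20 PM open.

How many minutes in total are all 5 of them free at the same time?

Alice in UTC: 11:35-20:10, 20:40-21:00 (subtract 3h to convert from UTC+3).
Bashir in UTC: 09:05-11:30, 11:35-17:15 (subtract 3h to convert from UTC+3).
Emeka in UTC: 13:05-17:15, 19:45-21:00 (add 8h to convert from UTC-8).
Nadia in UTC: 12:30-20:00 (add 8h to convert from UTC-8).
Sam in UTC: 10:20-19:20 (subtract 3h to convert from UTC+3).
Alice ∩ Bashir: 11:35-17:15.
Alice ∩ Bashir ∩ Emeka: 13:05-17:15.
Alice ∩ Bashir ∩ Emeka ∩ Nadia: 13:05-17:15.
Alice ∩ Bashir ∩ Emeka ∩ Nadia ∩ Sam: 13:05-17:15.
So the common availability across everyone is 13:05-17:15.
That's a single block of 250 minutes.

250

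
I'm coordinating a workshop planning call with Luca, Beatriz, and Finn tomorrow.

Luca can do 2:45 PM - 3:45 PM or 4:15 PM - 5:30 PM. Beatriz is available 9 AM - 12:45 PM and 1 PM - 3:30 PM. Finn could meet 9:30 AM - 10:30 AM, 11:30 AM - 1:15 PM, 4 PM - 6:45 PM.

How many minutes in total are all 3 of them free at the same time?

0

Luca ∩ Beatriz: 14:45-15:30.
Luca ∩ Beatriz ∩ Finn: ∅.
There is no time when everyone is free.
There is no common window, so the total is 0 minutes.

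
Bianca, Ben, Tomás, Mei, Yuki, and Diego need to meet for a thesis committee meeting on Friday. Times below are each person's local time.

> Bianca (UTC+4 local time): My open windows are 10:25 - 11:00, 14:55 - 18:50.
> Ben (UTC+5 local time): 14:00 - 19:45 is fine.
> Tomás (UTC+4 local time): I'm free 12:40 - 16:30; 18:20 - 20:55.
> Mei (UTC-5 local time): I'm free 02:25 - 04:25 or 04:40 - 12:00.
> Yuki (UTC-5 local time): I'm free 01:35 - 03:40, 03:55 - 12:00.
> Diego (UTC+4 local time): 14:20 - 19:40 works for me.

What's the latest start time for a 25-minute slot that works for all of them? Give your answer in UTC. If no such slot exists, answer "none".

14:20

Bianca in UTC: 06:25-07:00, 10:55-14:50 (subtract 4h to convert from UTC+4).
Ben in UTC: 09:00-14:45 (subtract 5h to convert from UTC+5).
Tomás in UTC: 08:40-12:30, 14:20-16:55 (subtract 4h to convert from UTC+4).
Mei in UTC: 07:25-09:25, 09:40-17:00 (add 5h to convert from UTC-5).
Yuki in UTC: 06:35-08:40, 08:55-17:00 (add 5h to convert from UTC-5).
Diego in UTC: 10:20-15:40 (subtract 4h to convert from UTC+4).
Bianca ∩ Ben: 10:55-14:45.
Bianca ∩ Ben ∩ Tomás: 10:55-12:30, 14:20-14:45.
Bianca ∩ Ben ∩ Tomás ∩ Mei: 10:55-12:30, 14:20-14:45.
Bianca ∩ Ben ∩ Tomás ∩ Mei ∩ Yuki: 10:55-12:30, 14:20-14:45.
Bianca ∩ Ben ∩ Tomás ∩ Mei ∩ Yuki ∩ Diego: 10:55-12:30, 14:20-14:45.
Those are the intersection windows.
The last common window of at least 25 minutes is 14:20-14:45; a 25-minute meeting can start as late as 14:20 and still end by 14:45.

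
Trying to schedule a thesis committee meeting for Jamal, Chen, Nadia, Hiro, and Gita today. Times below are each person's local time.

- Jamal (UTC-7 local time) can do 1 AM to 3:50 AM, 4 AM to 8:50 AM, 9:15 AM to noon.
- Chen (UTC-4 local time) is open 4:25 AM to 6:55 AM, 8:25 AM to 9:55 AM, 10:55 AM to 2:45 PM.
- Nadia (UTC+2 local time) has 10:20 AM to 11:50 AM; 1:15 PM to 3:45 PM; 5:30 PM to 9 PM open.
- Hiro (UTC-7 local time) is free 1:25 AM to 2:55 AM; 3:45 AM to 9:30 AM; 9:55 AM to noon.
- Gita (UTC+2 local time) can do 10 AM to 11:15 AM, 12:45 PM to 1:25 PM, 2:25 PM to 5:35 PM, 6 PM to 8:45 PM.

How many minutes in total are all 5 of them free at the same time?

260

Jamal in UTC: 08:00-10:50, 11:00-15:50, 16:15-19:00 (add 7h to convert from UTC-7).
Chen in UTC: 08:25-10:55, 12:25-13:55, 14:55-18:45 (add 4h to convert from UTC-4).
Nadia in UTC: 08:20-09:50, 11:15-13:45, 15:30-19:00 (subtract 2h to convert from UTC+2).
Hiro in UTC: 08:25-09:55, 10:45-16:30, 16:55-19:00 (add 7h to convert from UTC-7).
Gita in UTC: 08:00-09:15, 10:45-11:25, 12:25-15:35, 16:00-18:45 (subtract 2h to convert from UTC+2).
Jamal ∩ Chen: 08:25-10:50, 12:25-13:55, 14:55-15:50, 16:15-18:45.
Jamal ∩ Chen ∩ Nadia: 08:25-09:50, 12:25-13:45, 15:30-15:50, 16:15-18:45.
Jamal ∩ Chen ∩ Nadia ∩ Hiro: 08:25-09:50, 12:25-13:45, 15:30-15:50, 16:15-16:30, 16:55-18:45.
Jamal ∩ Chen ∩ Nadia ∩ Hiro ∩ Gita: 08:25-09:15, 12:25-13:45, 15:30-15:35, 16:15-16:30, 16:55-18:45.
Those are the intersection windows.
Summing the common windows: 50 + 80 + 5 + 15 + 110 = 260 minutes.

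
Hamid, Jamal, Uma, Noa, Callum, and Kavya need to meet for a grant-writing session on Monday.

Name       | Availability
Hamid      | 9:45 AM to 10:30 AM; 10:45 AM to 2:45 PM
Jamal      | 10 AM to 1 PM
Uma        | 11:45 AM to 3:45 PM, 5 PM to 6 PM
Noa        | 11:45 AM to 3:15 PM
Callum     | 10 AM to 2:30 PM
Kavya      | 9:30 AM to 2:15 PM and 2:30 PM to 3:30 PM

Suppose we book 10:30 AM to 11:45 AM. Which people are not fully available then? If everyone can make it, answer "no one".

Hamid: not fully free for 10:30-11:45. Jamal: free for 10:30-11:45. Uma: not fully free for 10:30-11:45. Noa: not fully free for 10:30-11:45. Callum: free for 10:30-11:45. Kavya: free for 10:30-11:45.

Hamid, Noa, Uma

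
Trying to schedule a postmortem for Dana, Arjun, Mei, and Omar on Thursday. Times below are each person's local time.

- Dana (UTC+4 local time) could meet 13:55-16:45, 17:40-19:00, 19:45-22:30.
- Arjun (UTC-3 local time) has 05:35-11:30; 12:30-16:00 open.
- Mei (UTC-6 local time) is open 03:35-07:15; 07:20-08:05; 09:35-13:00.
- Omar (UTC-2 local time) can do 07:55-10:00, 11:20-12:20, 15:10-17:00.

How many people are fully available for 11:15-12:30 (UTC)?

3

Dana in UTC: 09:55-12:45, 13:40-15:00, 15:45-18:30 (subtract 4h to convert from UTC+4).
Arjun in UTC: 08:35-14:30, 15:30-19:00 (add 3h to convert from UTC-3).
Mei in UTC: 09:35-13:15, 13:20-14:05, 15:35-19:00 (add 6h to convert from UTC-6).
Omar in UTC: 09:55-12:00, 13:20-14:20, 17:10-19:00 (add 2h to convert from UTC-2).
Dana, Arjun, and Mei can make the full 11:15-12:30 slot — that's 3.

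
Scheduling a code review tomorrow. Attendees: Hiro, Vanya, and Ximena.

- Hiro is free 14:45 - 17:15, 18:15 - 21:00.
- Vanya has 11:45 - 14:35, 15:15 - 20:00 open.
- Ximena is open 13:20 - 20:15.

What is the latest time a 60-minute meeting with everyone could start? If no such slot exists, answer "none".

19:00

Hiro ∩ Vanya: 15:15-17:15, 18:15-20:00.
Hiro ∩ Vanya ∩ Ximena: 15:15-17:15, 18:15-20:00.
The last common window of at least 60 minutes is 18:15-20:00; a 60-minute meeting can start as late as 19:00 and still end by 20:00.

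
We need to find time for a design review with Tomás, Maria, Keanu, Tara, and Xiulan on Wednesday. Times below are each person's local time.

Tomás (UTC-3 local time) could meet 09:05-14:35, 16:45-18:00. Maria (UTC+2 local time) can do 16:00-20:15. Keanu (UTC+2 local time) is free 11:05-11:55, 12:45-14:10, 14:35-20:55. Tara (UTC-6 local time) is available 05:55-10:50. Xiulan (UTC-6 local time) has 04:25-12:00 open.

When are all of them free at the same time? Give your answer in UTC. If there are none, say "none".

Tomás in UTC: 12:05-17:35, 19:45-21:00 (add 3h to convert from UTC-3).
Maria in UTC: 14:00-18:15 (subtract 2h to convert from UTC+2).
Keanu in UTC: 09:05-09:55, 10:45-12:10, 12:35-18:55 (subtract 2h to convert from UTC+2).
Tara in UTC: 11:55-16:50 (add 6h to convert from UTC-6).
Xiulan in UTC: 10:25-18:00 (add 6h to convert from UTC-6).
Tomás ∩ Maria: 14:00-17:35.
Tomás ∩ Maria ∩ Keanu: 14:00-17:35.
Tomás ∩ Maria ∩ Keanu ∩ Tara: 14:00-16:50.
Tomás ∩ Maria ∩ Keanu ∩ Tara ∩ Xiulan: 14:00-16:50.

14:00-16:50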